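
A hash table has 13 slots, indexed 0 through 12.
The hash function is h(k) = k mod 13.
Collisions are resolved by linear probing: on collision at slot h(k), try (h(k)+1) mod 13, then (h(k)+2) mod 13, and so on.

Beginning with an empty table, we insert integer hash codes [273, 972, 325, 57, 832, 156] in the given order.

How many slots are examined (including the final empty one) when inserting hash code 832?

3

Insert 273: h=0, slot 0 empty => index 0.
Insert 972: h=10, slot 10 empty => index 10.
Insert 325: h=0, slot 0 occupied => index 1.
Insert 57: h=5, slot 5 empty => index 5.
Insert 832: h=0, slots 0,1 occupied => index 2.
Insert 156: h=0, slots 0,1,2 occupied => index 3.
Table: [273, 325, 832, 156, ., 57, ., ., ., ., 972, ., .]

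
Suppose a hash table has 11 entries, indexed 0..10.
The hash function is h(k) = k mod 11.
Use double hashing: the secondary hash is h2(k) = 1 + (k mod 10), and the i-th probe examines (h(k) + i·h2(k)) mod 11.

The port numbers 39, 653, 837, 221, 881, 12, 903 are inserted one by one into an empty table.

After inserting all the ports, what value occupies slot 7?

12

Insert 39: h=6, slot 6 empty => index 6.
Insert 653: h=4, slot 4 empty => index 4.
Insert 837: h=1, slot 1 empty => index 1.
Insert 221: h=1, h2=2, slot 1 occupied => index 3.
Insert 881: h=1, h2=2, slots 1,3 occupied => index 5.
Insert 12: h=1, h2=3, slots 1,4 occupied => index 7.
Insert 903: h=1, h2=4, slots 1,5 occupied => index 9.
Table: [-, 837, -, 221, 653, 881, 39, 12, -, 903, -]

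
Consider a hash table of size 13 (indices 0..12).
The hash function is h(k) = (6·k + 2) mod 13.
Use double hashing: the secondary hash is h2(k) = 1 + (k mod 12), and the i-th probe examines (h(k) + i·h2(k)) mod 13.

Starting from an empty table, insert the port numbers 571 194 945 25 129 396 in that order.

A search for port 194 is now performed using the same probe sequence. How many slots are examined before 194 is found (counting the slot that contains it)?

2

571: h=9 -> slot 9
194: h=9, h2=3, probe 9,12 -> slot 12
945: h=4 -> slot 4
25: h=9, h2=2, probe 9,11 -> slot 11
129: h=9, h2=10, probe 9,6 -> slot 6
396: h=12, h2=1, probe 12,0 -> slot 0
Table: [396, ., ., ., 945, ., 129, ., ., 571, ., 25, 194]
Lookup 194: h=9, h2=3, probe 9,12 → found at 12.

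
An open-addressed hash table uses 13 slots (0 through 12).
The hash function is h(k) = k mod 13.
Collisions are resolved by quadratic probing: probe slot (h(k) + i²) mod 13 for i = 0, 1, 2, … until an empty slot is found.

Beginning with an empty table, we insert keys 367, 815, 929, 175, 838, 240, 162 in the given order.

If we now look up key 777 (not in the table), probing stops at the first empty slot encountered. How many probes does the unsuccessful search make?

2

367 hashes to 3; slot 3 is free -> place at 3.
815 hashes to 9; slot 9 is free -> place at 9.
929 hashes to 6; slot 6 is free -> place at 6.
175 hashes to 6; 6 taken -> place at 7.
838 hashes to 6; 6,7 taken -> place at 10.
240 hashes to 6; 6,7,10 taken -> place at 2.
162 hashes to 6; 6,7,10,2,9 taken -> place at 5.
Table: [., ., 240, 367, ., 162, 929, 175, ., 815, 838, ., .]
Lookup 777: h=10, probe 10,11 → slot 11 empty, not found.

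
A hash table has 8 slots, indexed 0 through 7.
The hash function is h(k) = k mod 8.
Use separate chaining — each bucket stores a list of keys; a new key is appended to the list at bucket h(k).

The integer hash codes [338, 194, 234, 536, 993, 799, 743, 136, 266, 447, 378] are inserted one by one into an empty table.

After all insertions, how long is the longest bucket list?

Insert 338: h=2, bucket 2 empty -> new chain.
Insert 194: h=2, bucket 2 nonempty -> append to chain.
Insert 234: h=2, bucket 2 nonempty -> append to chain.
Insert 536: h=0, bucket 0 empty -> new chain.
Insert 993: h=1, bucket 1 empty -> new chain.
Insert 799: h=7, bucket 7 empty -> new chain.
Insert 743: h=7, bucket 7 nonempty -> append to chain.
Insert 136: h=0, bucket 0 nonempty -> append to chain.
Insert 266: h=2, bucket 2 nonempty -> append to chain.
Insert 447: h=7, bucket 7 nonempty -> append to chain.
Insert 378: h=2, bucket 2 nonempty -> append to chain.
Final buckets:
0: 536 -> 136
1: 993
2: 338 -> 194 -> 234 -> 266 -> 378
3: .
4: .
5: .
6: .
7: 799 -> 743 -> 447

5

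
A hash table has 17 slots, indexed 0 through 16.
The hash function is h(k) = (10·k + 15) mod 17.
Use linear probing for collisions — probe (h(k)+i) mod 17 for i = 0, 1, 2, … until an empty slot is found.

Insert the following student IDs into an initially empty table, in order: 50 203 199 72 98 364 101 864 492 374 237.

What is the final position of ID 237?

50: h=5 -> slot 5
203: h=5, probe 5,6 -> slot 6
199: h=16 -> slot 16
72: h=4 -> slot 4
98: h=9 -> slot 9
364: h=0 -> slot 0
101: h=5, probe 5,6,7 -> slot 7
864: h=2 -> slot 2
492: h=5, probe 5,6,7,8 -> slot 8
374: h=15 -> slot 15
237: h=5, probe 5,6,7,8,9,10 -> slot 10
Table: [364, _, 864, _, 72, 50, 203, 101, 492, 98, 237, _, _, _, _, 374, 199]

10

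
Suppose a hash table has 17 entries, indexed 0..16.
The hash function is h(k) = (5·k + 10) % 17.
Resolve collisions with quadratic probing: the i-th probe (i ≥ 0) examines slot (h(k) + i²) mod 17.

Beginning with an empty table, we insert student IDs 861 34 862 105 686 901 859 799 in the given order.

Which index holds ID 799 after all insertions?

9

861: h=14 -> slot 14
34: h=10 -> slot 10
862: h=2 -> slot 2
105: h=8 -> slot 8
686: h=6 -> slot 6
901: h=10, probe 10,11 -> slot 11
859: h=4 -> slot 4
799: h=10, probe 10,11,14,2,9 -> slot 9
Table: [∅, ∅, 862, ∅, 859, ∅, 686, ∅, 105, 799, 34, 901, ∅, ∅, 861, ∅, ∅]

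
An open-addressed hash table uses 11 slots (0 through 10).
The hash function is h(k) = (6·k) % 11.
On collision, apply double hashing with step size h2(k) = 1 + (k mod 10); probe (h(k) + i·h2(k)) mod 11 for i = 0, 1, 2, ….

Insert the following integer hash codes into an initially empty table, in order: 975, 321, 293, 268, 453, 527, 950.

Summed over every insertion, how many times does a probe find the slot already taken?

975 hashes to 9; slot 9 is free => place at 9.
321 hashes to 1; slot 1 is free => place at 1.
293 hashes to 9, h2=4; 9 taken => place at 2.
268 hashes to 2, h2=9; 2 taken => place at 0.
453 hashes to 1, h2=4; 1 taken => place at 5.
527 hashes to 5, h2=8; 5,2 taken => place at 10.
950 hashes to 2, h2=1; 2 taken => place at 3.
Table: [268, 321, 293, 950, ∅, 453, ∅, ∅, ∅, 975, 527]

6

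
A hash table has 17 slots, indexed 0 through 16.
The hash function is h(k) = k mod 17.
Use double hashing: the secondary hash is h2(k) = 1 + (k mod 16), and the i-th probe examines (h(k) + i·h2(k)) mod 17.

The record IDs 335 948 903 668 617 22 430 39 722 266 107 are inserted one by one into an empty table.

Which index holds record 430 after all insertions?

Insert 335: h=12, slot 12 empty => index 12.
Insert 948: h=13, slot 13 empty => index 13.
Insert 903: h=2, slot 2 empty => index 2.
Insert 668: h=5, slot 5 empty => index 5.
Insert 617: h=5, h2=10, slot 5 occupied => index 15.
Insert 22: h=5, h2=7, slots 5,12,2 occupied => index 9.
Insert 430: h=5, h2=15, slot 5 occupied => index 3.
Insert 39: h=5, h2=8, slots 5,13 occupied => index 4.
Insert 722: h=8, slot 8 empty => index 8.
Insert 266: h=11, slot 11 empty => index 11.
Insert 107: h=5, h2=12, slot 5 occupied => index 0.
Table: [107, ., 903, 430, 39, 668, ., ., 722, 22, ., 266, 335, 948, ., 617, .]

3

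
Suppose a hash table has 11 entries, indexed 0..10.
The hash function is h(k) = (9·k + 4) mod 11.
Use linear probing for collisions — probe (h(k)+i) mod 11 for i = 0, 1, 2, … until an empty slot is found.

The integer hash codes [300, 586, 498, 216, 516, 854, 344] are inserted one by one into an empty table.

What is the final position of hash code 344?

3

300: h=9 => slot 9
586: h=9, probe 9,10 => slot 10
498: h=9, probe 9,10,0 => slot 0
216: h=1 => slot 1
516: h=6 => slot 6
854: h=1, probe 1,2 => slot 2
344: h=9, probe 9,10,0,1,2,3 => slot 3
Table: [498, 216, 854, 344, —, —, 516, —, —, 300, 586]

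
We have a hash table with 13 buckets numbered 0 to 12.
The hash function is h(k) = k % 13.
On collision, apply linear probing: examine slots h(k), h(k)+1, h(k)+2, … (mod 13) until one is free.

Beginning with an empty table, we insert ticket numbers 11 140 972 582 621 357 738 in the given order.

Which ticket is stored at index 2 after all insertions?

11: h=11 -> slot 11
140: h=10 -> slot 10
972: h=10, probe 10,11,12 -> slot 12
582: h=10, probe 10,11,12,0 -> slot 0
621: h=10, probe 10,11,12,0,1 -> slot 1
357: h=6 -> slot 6
738: h=10, probe 10,11,12,0,1,2 -> slot 2
Table: [582, 621, 738, ., ., ., 357, ., ., ., 140, 11, 972]

738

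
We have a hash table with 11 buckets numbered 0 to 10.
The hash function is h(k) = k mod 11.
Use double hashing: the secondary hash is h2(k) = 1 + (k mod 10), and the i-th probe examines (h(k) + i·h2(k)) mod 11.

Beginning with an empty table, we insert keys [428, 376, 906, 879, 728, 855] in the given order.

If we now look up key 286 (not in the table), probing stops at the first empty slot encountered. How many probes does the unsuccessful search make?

2

428: h=10 => slot 10
376: h=2 => slot 2
906: h=4 => slot 4
879: h=10, h2=10, probe 10,9 => slot 9
728: h=2, h2=9, probe 2,0 => slot 0
855: h=8 => slot 8
Table: [728, ., 376, ., 906, ., ., ., 855, 879, 428]
Lookup 286: h=0, h2=7, probe 0,7 → slot 7 empty, not found.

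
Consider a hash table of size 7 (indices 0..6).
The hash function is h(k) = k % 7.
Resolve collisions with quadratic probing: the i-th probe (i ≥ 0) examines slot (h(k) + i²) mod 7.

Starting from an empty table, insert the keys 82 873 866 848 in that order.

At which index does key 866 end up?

Insert 82: h=5, slot 5 empty => index 5.
Insert 873: h=5, slot 5 occupied => index 6.
Insert 866: h=5, slots 5,6 occupied => index 2.
Insert 848: h=1, slot 1 empty => index 1.
Table: [., 848, 866, ., ., 82, 873]

2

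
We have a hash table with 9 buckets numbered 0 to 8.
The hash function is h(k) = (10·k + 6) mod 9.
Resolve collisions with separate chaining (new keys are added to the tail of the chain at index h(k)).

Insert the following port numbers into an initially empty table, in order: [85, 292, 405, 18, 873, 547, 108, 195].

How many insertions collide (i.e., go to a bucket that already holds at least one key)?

Insert 85: h=1, bucket 1 empty -> new chain.
Insert 292: h=1, bucket 1 nonempty -> append to chain.
Insert 405: h=6, bucket 6 empty -> new chain.
Insert 18: h=6, bucket 6 nonempty -> append to chain.
Insert 873: h=6, bucket 6 nonempty -> append to chain.
Insert 547: h=4, bucket 4 empty -> new chain.
Insert 108: h=6, bucket 6 nonempty -> append to chain.
Insert 195: h=3, bucket 3 empty -> new chain.
Final buckets:
0: —
1: 85 -> 292
2: —
3: 195
4: 547
5: —
6: 405 -> 18 -> 873 -> 108
7: —
8: —

4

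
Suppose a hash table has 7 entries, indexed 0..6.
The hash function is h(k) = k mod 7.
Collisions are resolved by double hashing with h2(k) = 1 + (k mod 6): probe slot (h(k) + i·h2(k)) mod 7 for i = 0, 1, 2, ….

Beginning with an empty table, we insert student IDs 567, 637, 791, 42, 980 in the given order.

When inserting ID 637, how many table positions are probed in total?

2

567: h=0 -> slot 0
637: h=0, h2=2, probe 0,2 -> slot 2
791: h=0, h2=6, probe 0,6 -> slot 6
42: h=0, h2=1, probe 0,1 -> slot 1
980: h=0, h2=3, probe 0,3 -> slot 3
Table: [567, 42, 637, 980, -, -, 791]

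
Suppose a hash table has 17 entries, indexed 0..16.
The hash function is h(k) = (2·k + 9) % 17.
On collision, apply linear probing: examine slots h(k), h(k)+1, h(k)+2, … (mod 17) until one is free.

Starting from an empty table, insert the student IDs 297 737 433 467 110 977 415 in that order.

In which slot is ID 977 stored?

12

297 hashes to 8; slot 8 is free => place at 8.
737 hashes to 4; slot 4 is free => place at 4.
433 hashes to 8; 8 taken => place at 9.
467 hashes to 8; 8,9 taken => place at 10.
110 hashes to 8; 8,9,10 taken => place at 11.
977 hashes to 8; 8,9,10,11 taken => place at 12.
415 hashes to 6; slot 6 is free => place at 6.
Table: [_, _, _, _, 737, _, 415, _, 297, 433, 467, 110, 977, _, _, _, _]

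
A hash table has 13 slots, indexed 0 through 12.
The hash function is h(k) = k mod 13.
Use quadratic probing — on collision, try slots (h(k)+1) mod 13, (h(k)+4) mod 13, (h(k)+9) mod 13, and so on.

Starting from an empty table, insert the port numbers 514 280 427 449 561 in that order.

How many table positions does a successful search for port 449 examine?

4

514: h=7 -> slot 7
280: h=7, probe 7,8 -> slot 8
427: h=11 -> slot 11
449: h=7, probe 7,8,11,3 -> slot 3
561: h=2 -> slot 2
Table: [., ., 561, 449, ., ., ., 514, 280, ., ., 427, .]
Lookup 449: h=7, probe 7,8,11,3 → found at 3.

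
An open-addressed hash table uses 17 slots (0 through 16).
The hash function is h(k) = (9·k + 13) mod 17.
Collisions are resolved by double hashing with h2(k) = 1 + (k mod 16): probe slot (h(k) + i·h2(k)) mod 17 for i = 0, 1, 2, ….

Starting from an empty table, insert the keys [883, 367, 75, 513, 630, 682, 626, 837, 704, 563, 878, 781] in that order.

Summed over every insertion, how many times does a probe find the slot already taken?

8

883 hashes to 4; slot 4 is free -> place at 4.
367 hashes to 1; slot 1 is free -> place at 1.
75 hashes to 8; slot 8 is free -> place at 8.
513 hashes to 6; slot 6 is free -> place at 6.
630 hashes to 5; slot 5 is free -> place at 5.
682 hashes to 14; slot 14 is free -> place at 14.
626 hashes to 3; slot 3 is free -> place at 3.
837 hashes to 15; slot 15 is free -> place at 15.
704 hashes to 8, h2=1; 8 taken -> place at 9.
563 hashes to 14, h2=4; 14,1,5,9 taken -> place at 13.
878 hashes to 10; slot 10 is free -> place at 10.
781 hashes to 4, h2=14; 4,1,15 taken -> place at 12.
Table: [—, 367, —, 626, 883, 630, 513, —, 75, 704, 878, —, 781, 563, 682, 837, —]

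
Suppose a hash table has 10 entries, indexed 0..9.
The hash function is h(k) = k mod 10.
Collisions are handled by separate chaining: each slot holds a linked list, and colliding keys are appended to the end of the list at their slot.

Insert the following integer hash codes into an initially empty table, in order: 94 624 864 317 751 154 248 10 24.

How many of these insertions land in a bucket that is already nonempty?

4

94 -> bucket 4
624 -> bucket 4 (collision)
864 -> bucket 4 (collision)
317 -> bucket 7
751 -> bucket 1
154 -> bucket 4 (collision)
248 -> bucket 8
10 -> bucket 0
24 -> bucket 4 (collision)
Final buckets:
0: 10
1: 751
2: _
3: _
4: 94 -> 624 -> 864 -> 154 -> 24
5: _
6: _
7: 317
8: 248
9: _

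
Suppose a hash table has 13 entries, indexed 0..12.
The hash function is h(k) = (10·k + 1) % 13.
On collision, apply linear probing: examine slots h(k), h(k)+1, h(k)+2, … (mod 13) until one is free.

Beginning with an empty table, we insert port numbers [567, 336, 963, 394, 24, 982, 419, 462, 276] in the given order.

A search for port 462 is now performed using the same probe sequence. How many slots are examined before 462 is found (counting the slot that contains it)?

4

567 hashes to 3; slot 3 is free => place at 3.
336 hashes to 7; slot 7 is free => place at 7.
963 hashes to 11; slot 11 is free => place at 11.
394 hashes to 2; slot 2 is free => place at 2.
24 hashes to 7; 7 taken => place at 8.
982 hashes to 6; slot 6 is free => place at 6.
419 hashes to 5; slot 5 is free => place at 5.
462 hashes to 6; 6,7,8 taken => place at 9.
276 hashes to 5; 5,6,7,8,9 taken => place at 10.
Table: [_, _, 394, 567, _, 419, 982, 336, 24, 462, 276, 963, _]
Lookup 462: h=6, probe 6,7,8,9 → found at 9.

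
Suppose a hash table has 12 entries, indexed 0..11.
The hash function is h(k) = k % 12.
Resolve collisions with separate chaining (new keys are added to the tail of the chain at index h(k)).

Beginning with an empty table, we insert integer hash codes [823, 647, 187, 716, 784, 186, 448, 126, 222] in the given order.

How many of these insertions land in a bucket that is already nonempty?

Insert 823: h=7, bucket 7 empty -> new chain.
Insert 647: h=11, bucket 11 empty -> new chain.
Insert 187: h=7, bucket 7 nonempty -> append to chain.
Insert 716: h=8, bucket 8 empty -> new chain.
Insert 784: h=4, bucket 4 empty -> new chain.
Insert 186: h=6, bucket 6 empty -> new chain.
Insert 448: h=4, bucket 4 nonempty -> append to chain.
Insert 126: h=6, bucket 6 nonempty -> append to chain.
Insert 222: h=6, bucket 6 nonempty -> append to chain.
Final buckets:
0: -
1: -
2: -
3: -
4: 784 -> 448
5: -
6: 186 -> 126 -> 222
7: 823 -> 187
8: 716
9: -
10: -
11: 647

4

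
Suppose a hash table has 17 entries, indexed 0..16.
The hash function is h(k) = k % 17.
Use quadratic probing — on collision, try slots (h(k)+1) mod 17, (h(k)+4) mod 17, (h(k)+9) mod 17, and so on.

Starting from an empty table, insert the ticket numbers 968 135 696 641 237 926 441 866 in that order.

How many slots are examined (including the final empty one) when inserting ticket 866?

968 hashes to 16; slot 16 is free -> place at 16.
135 hashes to 16; 16 taken -> place at 0.
696 hashes to 16; 16,0 taken -> place at 3.
641 hashes to 12; slot 12 is free -> place at 12.
237 hashes to 16; 16,0,3 taken -> place at 8.
926 hashes to 8; 8 taken -> place at 9.
441 hashes to 16; 16,0,3,8 taken -> place at 15.
866 hashes to 16; 16,0,3,8,15 taken -> place at 7.
Table: [135, —, —, 696, —, —, —, 866, 237, 926, —, —, 641, —, —, 441, 968]

6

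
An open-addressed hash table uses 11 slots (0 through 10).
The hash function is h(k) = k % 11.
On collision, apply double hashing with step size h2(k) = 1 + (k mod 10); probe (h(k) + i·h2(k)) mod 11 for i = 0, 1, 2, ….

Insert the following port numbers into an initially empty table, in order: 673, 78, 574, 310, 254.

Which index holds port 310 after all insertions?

3

673: h=2 -> slot 2
78: h=1 -> slot 1
574: h=2, h2=5, probe 2,7 -> slot 7
310: h=2, h2=1, probe 2,3 -> slot 3
254: h=1, h2=5, probe 1,6 -> slot 6
Table: [., 78, 673, 310, ., ., 254, 574, ., ., .]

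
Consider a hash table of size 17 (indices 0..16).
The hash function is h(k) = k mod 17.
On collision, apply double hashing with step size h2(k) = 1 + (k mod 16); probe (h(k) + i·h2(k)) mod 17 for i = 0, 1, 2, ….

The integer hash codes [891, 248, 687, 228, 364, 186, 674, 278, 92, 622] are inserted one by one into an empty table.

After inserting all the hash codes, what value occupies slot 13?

278

891: h=7 => slot 7
248: h=10 => slot 10
687: h=7, h2=16, probe 7,6 => slot 6
228: h=7, h2=5, probe 7,12 => slot 12
364: h=7, h2=13, probe 7,3 => slot 3
186: h=16 => slot 16
674: h=11 => slot 11
278: h=6, h2=7, probe 6,13 => slot 13
92: h=7, h2=13, probe 7,3,16,12,8 => slot 8
622: h=10, h2=15, probe 10,8,6,4 => slot 4
Table: [∅, ∅, ∅, 364, 622, ∅, 687, 891, 92, ∅, 248, 674, 228, 278, ∅, ∅, 186]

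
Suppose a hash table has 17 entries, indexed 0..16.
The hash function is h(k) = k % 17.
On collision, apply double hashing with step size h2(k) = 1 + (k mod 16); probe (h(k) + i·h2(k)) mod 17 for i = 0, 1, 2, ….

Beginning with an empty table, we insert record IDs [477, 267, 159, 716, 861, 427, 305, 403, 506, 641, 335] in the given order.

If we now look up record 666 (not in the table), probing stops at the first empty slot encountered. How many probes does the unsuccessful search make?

3

477 hashes to 1; slot 1 is free → place at 1.
267 hashes to 12; slot 12 is free → place at 12.
159 hashes to 6; slot 6 is free → place at 6.
716 hashes to 2; slot 2 is free → place at 2.
861 hashes to 11; slot 11 is free → place at 11.
427 hashes to 2, h2=12; 2 taken → place at 14.
305 hashes to 16; slot 16 is free → place at 16.
403 hashes to 12, h2=4; 12,16 taken → place at 3.
506 hashes to 13; slot 13 is free → place at 13.
641 hashes to 12, h2=2; 12,14,16,1,3 taken → place at 5.
335 hashes to 12, h2=16; 12,11 taken → place at 10.
Table: [., 477, 716, 403, ., 641, 159, ., ., ., 335, 861, 267, 506, 427, ., 305]
Lookup 666: h=3, h2=11, probe 3,14,8 → slot 8 empty, not found.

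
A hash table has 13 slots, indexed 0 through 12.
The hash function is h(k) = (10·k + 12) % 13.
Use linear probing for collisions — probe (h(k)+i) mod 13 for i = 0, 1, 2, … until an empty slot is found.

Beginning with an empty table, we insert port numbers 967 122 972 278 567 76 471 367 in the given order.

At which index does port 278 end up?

967 hashes to 10; slot 10 is free -> place at 10.
122 hashes to 10; 10 taken -> place at 11.
972 hashes to 8; slot 8 is free -> place at 8.
278 hashes to 10; 10,11 taken -> place at 12.
567 hashes to 1; slot 1 is free -> place at 1.
76 hashes to 5; slot 5 is free -> place at 5.
471 hashes to 3; slot 3 is free -> place at 3.
367 hashes to 3; 3 taken -> place at 4.
Table: [∅, 567, ∅, 471, 367, 76, ∅, ∅, 972, ∅, 967, 122, 278]

12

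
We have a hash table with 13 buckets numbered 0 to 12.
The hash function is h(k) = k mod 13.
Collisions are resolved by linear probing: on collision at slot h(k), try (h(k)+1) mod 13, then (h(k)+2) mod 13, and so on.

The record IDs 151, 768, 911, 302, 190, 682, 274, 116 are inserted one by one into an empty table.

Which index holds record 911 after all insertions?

2

Insert 151: h=8, slot 8 empty → index 8.
Insert 768: h=1, slot 1 empty → index 1.
Insert 911: h=1, slot 1 occupied → index 2.
Insert 302: h=3, slot 3 empty → index 3.
Insert 190: h=8, slot 8 occupied → index 9.
Insert 682: h=6, slot 6 empty → index 6.
Insert 274: h=1, slots 1,2,3 occupied → index 4.
Insert 116: h=12, slot 12 empty → index 12.
Table: [., 768, 911, 302, 274, ., 682, ., 151, 190, ., ., 116]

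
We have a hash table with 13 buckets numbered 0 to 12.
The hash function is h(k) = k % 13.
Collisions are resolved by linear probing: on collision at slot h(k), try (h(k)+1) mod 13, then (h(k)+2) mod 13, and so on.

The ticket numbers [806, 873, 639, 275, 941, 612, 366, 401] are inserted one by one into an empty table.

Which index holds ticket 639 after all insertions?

806 hashes to 0; slot 0 is free -> place at 0.
873 hashes to 2; slot 2 is free -> place at 2.
639 hashes to 2; 2 taken -> place at 3.
275 hashes to 2; 2,3 taken -> place at 4.
941 hashes to 5; slot 5 is free -> place at 5.
612 hashes to 1; slot 1 is free -> place at 1.
366 hashes to 2; 2,3,4,5 taken -> place at 6.
401 hashes to 11; slot 11 is free -> place at 11.
Table: [806, 612, 873, 639, 275, 941, 366, -, -, -, -, 401, -]

3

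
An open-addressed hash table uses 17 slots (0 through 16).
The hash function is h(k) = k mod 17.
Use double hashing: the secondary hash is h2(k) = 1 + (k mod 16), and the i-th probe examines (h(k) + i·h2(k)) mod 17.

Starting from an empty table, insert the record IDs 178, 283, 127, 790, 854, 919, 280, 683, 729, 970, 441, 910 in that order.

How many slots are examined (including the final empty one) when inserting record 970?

2

178: h=8 → slot 8
283: h=11 → slot 11
127: h=8, h2=16, probe 8,7 → slot 7
790: h=8, h2=7, probe 8,15 → slot 15
854: h=4 → slot 4
919: h=1 → slot 1
280: h=8, h2=9, probe 8,0 → slot 0
683: h=3 → slot 3
729: h=15, h2=10, probe 15,8,1,11,4,14 → slot 14
970: h=1, h2=11, probe 1,12 → slot 12
441: h=16 → slot 16
910: h=9 → slot 9
Table: [280, 919, ., 683, 854, ., ., 127, 178, 910, ., 283, 970, ., 729, 790, 441]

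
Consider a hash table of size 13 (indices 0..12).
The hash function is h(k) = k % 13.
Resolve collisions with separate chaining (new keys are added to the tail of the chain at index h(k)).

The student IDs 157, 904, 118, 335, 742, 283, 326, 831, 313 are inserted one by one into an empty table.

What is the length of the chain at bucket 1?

Insert 157: h=1, bucket 1 empty -> new chain.
Insert 904: h=7, bucket 7 empty -> new chain.
Insert 118: h=1, bucket 1 nonempty -> append to chain.
Insert 335: h=10, bucket 10 empty -> new chain.
Insert 742: h=1, bucket 1 nonempty -> append to chain.
Insert 283: h=10, bucket 10 nonempty -> append to chain.
Insert 326: h=1, bucket 1 nonempty -> append to chain.
Insert 831: h=12, bucket 12 empty -> new chain.
Insert 313: h=1, bucket 1 nonempty -> append to chain.
Final buckets:
0: ∅
1: 157 -> 118 -> 742 -> 326 -> 313
2: ∅
3: ∅
4: ∅
5: ∅
6: ∅
7: 904
8: ∅
9: ∅
10: 335 -> 283
11: ∅
12: 831

5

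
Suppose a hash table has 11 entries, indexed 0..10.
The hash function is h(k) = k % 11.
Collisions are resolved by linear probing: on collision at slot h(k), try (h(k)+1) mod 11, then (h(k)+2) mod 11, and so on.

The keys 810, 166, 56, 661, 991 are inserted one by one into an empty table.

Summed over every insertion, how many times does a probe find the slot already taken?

6

810: h=7 -> slot 7
166: h=1 -> slot 1
56: h=1, probe 1,2 -> slot 2
661: h=1, probe 1,2,3 -> slot 3
991: h=1, probe 1,2,3,4 -> slot 4
Table: [∅, 166, 56, 661, 991, ∅, ∅, 810, ∅, ∅, ∅]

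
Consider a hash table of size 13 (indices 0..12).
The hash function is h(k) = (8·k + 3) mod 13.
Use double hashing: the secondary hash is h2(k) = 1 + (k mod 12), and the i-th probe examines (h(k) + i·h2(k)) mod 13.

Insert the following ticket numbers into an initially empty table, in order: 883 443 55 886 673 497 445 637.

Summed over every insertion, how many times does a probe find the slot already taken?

5

883: h=8 → slot 8
443: h=11 → slot 11
55: h=1 → slot 1
886: h=6 → slot 6
673: h=5 → slot 5
497: h=1, h2=6, probe 1,7 → slot 7
445: h=1, h2=2, probe 1,3 → slot 3
637: h=3, h2=2, probe 3,5,7,9 → slot 9
Table: [_, 55, _, 445, _, 673, 886, 497, 883, 637, _, 443, _]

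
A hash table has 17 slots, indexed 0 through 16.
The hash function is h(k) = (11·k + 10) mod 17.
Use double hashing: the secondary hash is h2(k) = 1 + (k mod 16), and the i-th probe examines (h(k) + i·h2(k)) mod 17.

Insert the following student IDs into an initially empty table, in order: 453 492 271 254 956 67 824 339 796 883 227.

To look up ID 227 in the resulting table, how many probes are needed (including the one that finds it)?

9

453 hashes to 12; slot 12 is free -> place at 12.
492 hashes to 16; slot 16 is free -> place at 16.
271 hashes to 16, h2=16; 16 taken -> place at 15.
254 hashes to 16, h2=15; 16 taken -> place at 14.
956 hashes to 3; slot 3 is free -> place at 3.
67 hashes to 16, h2=4; 16,3 taken -> place at 7.
824 hashes to 13; slot 13 is free -> place at 13.
339 hashes to 16, h2=4; 16,3,7 taken -> place at 11.
796 hashes to 11, h2=13; 11,7,3,16,12 taken -> place at 8.
883 hashes to 16, h2=4; 16,3,7,11,15 taken -> place at 2.
227 hashes to 8, h2=4; 8,12,16,3,7,11,15,2 taken -> place at 6.
Table: [_, _, 883, 956, _, _, 227, 67, 796, _, _, 339, 453, 824, 254, 271, 492]
Lookup 227: h=8, h2=4, probe 8,12,16,3,7,11,15,2,6 → found at 6.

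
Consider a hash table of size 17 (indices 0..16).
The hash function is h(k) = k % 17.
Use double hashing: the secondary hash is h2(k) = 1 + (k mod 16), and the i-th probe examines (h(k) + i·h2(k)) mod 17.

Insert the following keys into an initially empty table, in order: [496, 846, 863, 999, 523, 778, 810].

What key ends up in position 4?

999

496: h=3 => slot 3
846: h=13 => slot 13
863: h=13, h2=16, probe 13,12 => slot 12
999: h=13, h2=8, probe 13,4 => slot 4
523: h=13, h2=12, probe 13,8 => slot 8
778: h=13, h2=11, probe 13,7 => slot 7
810: h=11 => slot 11
Table: [∅, ∅, ∅, 496, 999, ∅, ∅, 778, 523, ∅, ∅, 810, 863, 846, ∅, ∅, ∅]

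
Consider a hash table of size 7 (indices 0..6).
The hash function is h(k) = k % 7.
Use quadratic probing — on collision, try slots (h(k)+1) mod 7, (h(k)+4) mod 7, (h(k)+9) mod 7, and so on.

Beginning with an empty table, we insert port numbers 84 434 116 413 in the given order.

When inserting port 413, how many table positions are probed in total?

4

84 hashes to 0; slot 0 is free → place at 0.
434 hashes to 0; 0 taken → place at 1.
116 hashes to 4; slot 4 is free → place at 4.
413 hashes to 0; 0,1,4 taken → place at 2.
Table: [84, 434, 413, ∅, 116, ∅, ∅]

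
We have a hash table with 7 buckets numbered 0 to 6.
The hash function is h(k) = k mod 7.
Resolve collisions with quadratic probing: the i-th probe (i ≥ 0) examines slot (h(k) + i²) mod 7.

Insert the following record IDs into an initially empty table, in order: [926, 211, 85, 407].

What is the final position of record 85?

Insert 926: h=2, slot 2 empty => index 2.
Insert 211: h=1, slot 1 empty => index 1.
Insert 85: h=1, slots 1,2 occupied => index 5.
Insert 407: h=1, slots 1,2,5 occupied => index 3.
Table: [-, 211, 926, 407, -, 85, -]

5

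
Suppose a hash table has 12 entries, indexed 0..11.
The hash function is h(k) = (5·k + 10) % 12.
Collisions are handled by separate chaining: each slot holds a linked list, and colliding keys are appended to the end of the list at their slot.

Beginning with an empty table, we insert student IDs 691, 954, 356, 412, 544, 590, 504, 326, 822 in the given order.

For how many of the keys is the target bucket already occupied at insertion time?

691 -> bucket 9
954 -> bucket 4
356 -> bucket 2
412 -> bucket 6
544 -> bucket 6 (collision)
590 -> bucket 8
504 -> bucket 10
326 -> bucket 8 (collision)
822 -> bucket 4 (collision)
Final buckets:
0: -
1: -
2: 356
3: -
4: 954 -> 822
5: -
6: 412 -> 544
7: -
8: 590 -> 326
9: 691
10: 504
11: -

3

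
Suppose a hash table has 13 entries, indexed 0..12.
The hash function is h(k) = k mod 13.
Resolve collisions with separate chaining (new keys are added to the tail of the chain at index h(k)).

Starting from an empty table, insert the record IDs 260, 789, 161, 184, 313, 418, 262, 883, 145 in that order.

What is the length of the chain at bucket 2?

4

260 → bucket 0
789 → bucket 9
161 → bucket 5
184 → bucket 2
313 → bucket 1
418 → bucket 2 (collision)
262 → bucket 2 (collision)
883 → bucket 12
145 → bucket 2 (collision)
Final buckets:
0: 260
1: 313
2: 184 -> 418 -> 262 -> 145
3: _
4: _
5: 161
6: _
7: _
8: _
9: 789
10: _
11: _
12: 883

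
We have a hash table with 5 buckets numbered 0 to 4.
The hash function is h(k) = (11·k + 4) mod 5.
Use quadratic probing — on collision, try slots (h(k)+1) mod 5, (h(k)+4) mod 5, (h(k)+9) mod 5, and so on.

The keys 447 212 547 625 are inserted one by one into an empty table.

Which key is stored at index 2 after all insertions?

212

Insert 447: h=1, slot 1 empty -> index 1.
Insert 212: h=1, slot 1 occupied -> index 2.
Insert 547: h=1, slots 1,2 occupied -> index 0.
Insert 625: h=4, slot 4 empty -> index 4.
Table: [547, 447, 212, -, 625]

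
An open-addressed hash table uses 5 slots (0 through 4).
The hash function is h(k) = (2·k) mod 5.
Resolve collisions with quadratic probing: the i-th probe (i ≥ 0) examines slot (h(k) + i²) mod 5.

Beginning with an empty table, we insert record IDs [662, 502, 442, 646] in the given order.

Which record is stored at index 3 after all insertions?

662 hashes to 4; slot 4 is free => place at 4.
502 hashes to 4; 4 taken => place at 0.
442 hashes to 4; 4,0 taken => place at 3.
646 hashes to 2; slot 2 is free => place at 2.
Table: [502, ∅, 646, 442, 662]

442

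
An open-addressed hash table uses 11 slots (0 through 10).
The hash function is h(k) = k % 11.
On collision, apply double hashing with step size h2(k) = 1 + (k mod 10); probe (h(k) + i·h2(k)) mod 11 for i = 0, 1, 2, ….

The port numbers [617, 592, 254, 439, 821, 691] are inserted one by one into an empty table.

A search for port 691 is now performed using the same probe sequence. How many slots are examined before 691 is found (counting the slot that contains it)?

2

617 hashes to 1; slot 1 is free => place at 1.
592 hashes to 9; slot 9 is free => place at 9.
254 hashes to 1, h2=5; 1 taken => place at 6.
439 hashes to 10; slot 10 is free => place at 10.
821 hashes to 7; slot 7 is free => place at 7.
691 hashes to 9, h2=2; 9 taken => place at 0.
Table: [691, 617, —, —, —, —, 254, 821, —, 592, 439]
Lookup 691: h=9, h2=2, probe 9,0 → found at 0.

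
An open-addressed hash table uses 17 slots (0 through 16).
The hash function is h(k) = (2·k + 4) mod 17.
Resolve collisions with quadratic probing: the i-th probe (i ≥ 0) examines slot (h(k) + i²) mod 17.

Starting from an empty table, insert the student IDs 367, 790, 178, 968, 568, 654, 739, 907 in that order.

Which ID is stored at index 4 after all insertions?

178

367 hashes to 7; slot 7 is free → place at 7.
790 hashes to 3; slot 3 is free → place at 3.
178 hashes to 3; 3 taken → place at 4.
968 hashes to 2; slot 2 is free → place at 2.
568 hashes to 1; slot 1 is free → place at 1.
654 hashes to 3; 3,4,7 taken → place at 12.
739 hashes to 3; 3,4,7,12,2 taken → place at 11.
907 hashes to 16; slot 16 is free → place at 16.
Table: [_, 568, 968, 790, 178, _, _, 367, _, _, _, 739, 654, _, _, _, 907]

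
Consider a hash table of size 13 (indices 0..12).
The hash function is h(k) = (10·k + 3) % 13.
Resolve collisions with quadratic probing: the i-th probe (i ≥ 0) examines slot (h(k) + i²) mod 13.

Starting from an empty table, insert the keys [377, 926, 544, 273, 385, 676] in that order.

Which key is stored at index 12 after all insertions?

Insert 377: h=3, slot 3 empty -> index 3.
Insert 926: h=7, slot 7 empty -> index 7.
Insert 544: h=9, slot 9 empty -> index 9.
Insert 273: h=3, slot 3 occupied -> index 4.
Insert 385: h=5, slot 5 empty -> index 5.
Insert 676: h=3, slots 3,4,7 occupied -> index 12.
Table: [∅, ∅, ∅, 377, 273, 385, ∅, 926, ∅, 544, ∅, ∅, 676]

676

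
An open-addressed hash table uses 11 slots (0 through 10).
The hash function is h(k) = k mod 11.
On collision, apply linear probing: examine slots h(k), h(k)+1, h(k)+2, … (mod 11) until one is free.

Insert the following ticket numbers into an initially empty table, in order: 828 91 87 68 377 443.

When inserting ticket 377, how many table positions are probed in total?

3

Insert 828: h=3, slot 3 empty => index 3.
Insert 91: h=3, slot 3 occupied => index 4.
Insert 87: h=10, slot 10 empty => index 10.
Insert 68: h=2, slot 2 empty => index 2.
Insert 377: h=3, slots 3,4 occupied => index 5.
Insert 443: h=3, slots 3,4,5 occupied => index 6.
Table: [_, _, 68, 828, 91, 377, 443, _, _, _, 87]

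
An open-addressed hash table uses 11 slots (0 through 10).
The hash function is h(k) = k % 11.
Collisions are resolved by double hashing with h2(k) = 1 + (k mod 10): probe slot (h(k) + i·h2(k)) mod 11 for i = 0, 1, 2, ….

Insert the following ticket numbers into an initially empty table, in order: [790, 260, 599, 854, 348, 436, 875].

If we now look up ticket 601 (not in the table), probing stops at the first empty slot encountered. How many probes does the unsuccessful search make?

3

790: h=9 -> slot 9
260: h=7 -> slot 7
599: h=5 -> slot 5
854: h=7, h2=5, probe 7,1 -> slot 1
348: h=7, h2=9, probe 7,5,3 -> slot 3
436: h=7, h2=7, probe 7,3,10 -> slot 10
875: h=6 -> slot 6
Table: [-, 854, -, 348, -, 599, 875, 260, -, 790, 436]
Lookup 601: h=7, h2=2, probe 7,9,0 → slot 0 empty, not found.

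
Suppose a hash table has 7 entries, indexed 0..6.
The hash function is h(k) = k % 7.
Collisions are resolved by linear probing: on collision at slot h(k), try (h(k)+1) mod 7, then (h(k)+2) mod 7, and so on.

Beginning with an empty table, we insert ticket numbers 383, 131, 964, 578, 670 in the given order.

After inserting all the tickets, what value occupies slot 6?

Insert 383: h=5, slot 5 empty => index 5.
Insert 131: h=5, slot 5 occupied => index 6.
Insert 964: h=5, slots 5,6 occupied => index 0.
Insert 578: h=4, slot 4 empty => index 4.
Insert 670: h=5, slots 5,6,0 occupied => index 1.
Table: [964, 670, _, _, 578, 383, 131]

131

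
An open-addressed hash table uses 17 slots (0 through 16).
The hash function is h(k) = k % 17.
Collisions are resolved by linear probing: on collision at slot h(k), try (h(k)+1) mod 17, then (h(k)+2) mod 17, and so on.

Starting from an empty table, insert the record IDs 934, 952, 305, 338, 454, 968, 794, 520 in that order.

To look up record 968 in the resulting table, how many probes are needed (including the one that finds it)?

4

934 hashes to 16; slot 16 is free -> place at 16.
952 hashes to 0; slot 0 is free -> place at 0.
305 hashes to 16; 16,0 taken -> place at 1.
338 hashes to 15; slot 15 is free -> place at 15.
454 hashes to 12; slot 12 is free -> place at 12.
968 hashes to 16; 16,0,1 taken -> place at 2.
794 hashes to 12; 12 taken -> place at 13.
520 hashes to 10; slot 10 is free -> place at 10.
Table: [952, 305, 968, ∅, ∅, ∅, ∅, ∅, ∅, ∅, 520, ∅, 454, 794, ∅, 338, 934]
Lookup 968: h=16, probe 16,0,1,2 → found at 2.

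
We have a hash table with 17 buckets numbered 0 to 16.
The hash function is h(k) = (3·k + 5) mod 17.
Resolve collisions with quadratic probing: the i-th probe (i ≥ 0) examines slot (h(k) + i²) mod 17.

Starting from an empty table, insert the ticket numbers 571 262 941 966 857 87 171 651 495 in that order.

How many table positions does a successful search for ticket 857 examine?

2

571 hashes to 1; slot 1 is free => place at 1.
262 hashes to 9; slot 9 is free => place at 9.
941 hashes to 6; slot 6 is free => place at 6.
966 hashes to 13; slot 13 is free => place at 13.
857 hashes to 9; 9 taken => place at 10.
87 hashes to 11; slot 11 is free => place at 11.
171 hashes to 8; slot 8 is free => place at 8.
651 hashes to 3; slot 3 is free => place at 3.
495 hashes to 11; 11 taken => place at 12.
Table: [_, 571, _, 651, _, _, 941, _, 171, 262, 857, 87, 495, 966, _, _, _]
Lookup 857: h=9, probe 9,10 → found at 10.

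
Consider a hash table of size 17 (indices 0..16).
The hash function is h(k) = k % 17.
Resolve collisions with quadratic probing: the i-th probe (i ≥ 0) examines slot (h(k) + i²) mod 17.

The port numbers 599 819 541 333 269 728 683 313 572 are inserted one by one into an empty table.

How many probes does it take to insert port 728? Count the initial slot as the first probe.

599: h=4 -> slot 4
819: h=3 -> slot 3
541: h=14 -> slot 14
333: h=10 -> slot 10
269: h=14, probe 14,15 -> slot 15
728: h=14, probe 14,15,1 -> slot 1
683: h=3, probe 3,4,7 -> slot 7
313: h=7, probe 7,8 -> slot 8
572: h=11 -> slot 11
Table: [., 728, ., 819, 599, ., ., 683, 313, ., 333, 572, ., ., 541, 269, .]

3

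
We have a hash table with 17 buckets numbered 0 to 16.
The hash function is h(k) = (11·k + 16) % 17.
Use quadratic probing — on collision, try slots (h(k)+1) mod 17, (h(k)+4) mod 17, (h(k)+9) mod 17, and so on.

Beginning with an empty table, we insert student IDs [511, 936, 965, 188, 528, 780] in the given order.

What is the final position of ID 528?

Insert 511: h=10, slot 10 empty → index 10.
Insert 936: h=10, slot 10 occupied → index 11.
Insert 965: h=6, slot 6 empty → index 6.
Insert 188: h=10, slots 10,11 occupied → index 14.
Insert 528: h=10, slots 10,11,14 occupied → index 2.
Insert 780: h=11, slot 11 occupied → index 12.
Table: [-, -, 528, -, -, -, 965, -, -, -, 511, 936, 780, -, 188, -, -]

2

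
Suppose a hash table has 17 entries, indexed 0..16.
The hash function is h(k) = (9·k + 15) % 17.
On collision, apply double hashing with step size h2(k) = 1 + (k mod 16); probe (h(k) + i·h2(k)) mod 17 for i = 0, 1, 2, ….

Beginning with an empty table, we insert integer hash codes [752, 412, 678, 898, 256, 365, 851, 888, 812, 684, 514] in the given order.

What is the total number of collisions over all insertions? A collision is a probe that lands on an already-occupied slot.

Insert 752: h=0, slot 0 empty -> index 0.
Insert 412: h=0, h2=13, slot 0 occupied -> index 13.
Insert 678: h=14, slot 14 empty -> index 14.
Insert 898: h=5, slot 5 empty -> index 5.
Insert 256: h=7, slot 7 empty -> index 7.
Insert 365: h=2, slot 2 empty -> index 2.
Insert 851: h=7, h2=4, slot 7 occupied -> index 11.
Insert 888: h=0, h2=9, slot 0 occupied -> index 9.
Insert 812: h=13, h2=13, slots 13,9,5 occupied -> index 1.
Insert 684: h=0, h2=13, slots 0,13,9,5,1,14 occupied -> index 10.
Insert 514: h=0, h2=3, slot 0 occupied -> index 3.
Table: [752, 812, 365, 514, —, 898, —, 256, —, 888, 684, 851, —, 412, 678, —, —]

13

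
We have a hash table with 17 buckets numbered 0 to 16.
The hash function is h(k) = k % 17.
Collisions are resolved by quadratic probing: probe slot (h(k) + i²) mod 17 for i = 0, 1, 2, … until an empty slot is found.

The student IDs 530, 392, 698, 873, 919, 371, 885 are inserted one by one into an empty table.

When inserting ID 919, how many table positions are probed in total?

3

530: h=3 => slot 3
392: h=1 => slot 1
698: h=1, probe 1,2 => slot 2
873: h=6 => slot 6
919: h=1, probe 1,2,5 => slot 5
371: h=14 => slot 14
885: h=1, probe 1,2,5,10 => slot 10
Table: [-, 392, 698, 530, -, 919, 873, -, -, -, 885, -, -, -, 371, -, -]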